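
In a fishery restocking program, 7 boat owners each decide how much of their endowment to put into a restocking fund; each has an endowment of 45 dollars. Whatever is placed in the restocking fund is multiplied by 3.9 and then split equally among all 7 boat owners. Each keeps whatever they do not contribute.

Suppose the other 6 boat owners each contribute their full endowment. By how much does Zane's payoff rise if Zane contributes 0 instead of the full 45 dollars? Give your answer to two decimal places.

Switching from a contribution of 45 to 0 lets Zane keep an extra 45 dollars, but lowers the restocking fund by 45, which costs Zane their own share of that drop: 3.9/7 × 45 = 25.07.
Net gain = 45 − 25.07 = 19.93. The private return per contributed unit (0.5571) is below 1, so free-riding is indeed the best response regardless of what the others do.

19.93 dollars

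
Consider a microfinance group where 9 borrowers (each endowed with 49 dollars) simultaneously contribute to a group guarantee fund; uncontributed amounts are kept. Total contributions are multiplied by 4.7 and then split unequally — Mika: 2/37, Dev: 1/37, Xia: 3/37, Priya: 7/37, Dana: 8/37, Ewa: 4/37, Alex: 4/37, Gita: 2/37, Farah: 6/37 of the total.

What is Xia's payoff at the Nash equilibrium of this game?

67.67 dollars

For player j, contributing a unit is worthwhile iff 4.7 × (j's share) ≥ 1, i.e. iff j's share is at least 0.2128.
Only Dana (8/37) clears that bar, contributing 49; the remaining 8 contribute 0. Total contributed: 49.
Xia keeps 49 and receives 4.7 × 49 × 3/37 = 18.67 from the group guarantee fund, for a payoff of 67.67.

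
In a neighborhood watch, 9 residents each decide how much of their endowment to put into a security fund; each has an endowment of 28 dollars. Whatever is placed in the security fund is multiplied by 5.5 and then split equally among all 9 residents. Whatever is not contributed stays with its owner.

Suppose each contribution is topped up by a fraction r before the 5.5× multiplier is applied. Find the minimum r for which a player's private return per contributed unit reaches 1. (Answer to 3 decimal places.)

With matching at rate r, one contributed unit becomes (1 + r) in the security fund and returns 5.5 × (1 + r) / 9 to the contributor.
Setting this equal to 1: 1 + r = 9/5.5 = 1.6364.
So the minimum matching rate is r = 1.6364 − 1 = 0.636.

0.636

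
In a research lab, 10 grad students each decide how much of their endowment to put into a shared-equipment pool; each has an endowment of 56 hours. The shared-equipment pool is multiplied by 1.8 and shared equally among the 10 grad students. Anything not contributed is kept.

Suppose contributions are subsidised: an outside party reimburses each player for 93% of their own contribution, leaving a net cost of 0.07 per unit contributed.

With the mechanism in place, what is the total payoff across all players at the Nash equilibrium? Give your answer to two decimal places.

Under the mechanism each unit contributed yields (1.8/10) / 0.07 = 2.5714 back to its contributor per unit of net cost, which exceeds 1, making full contribution the dominant choice for everyone.
So the Nash equilibrium is full contribution by all 10; the group earns 10 × (56 × 0.93 + 1.8 × 56) = 1528.80.

1528.80 hours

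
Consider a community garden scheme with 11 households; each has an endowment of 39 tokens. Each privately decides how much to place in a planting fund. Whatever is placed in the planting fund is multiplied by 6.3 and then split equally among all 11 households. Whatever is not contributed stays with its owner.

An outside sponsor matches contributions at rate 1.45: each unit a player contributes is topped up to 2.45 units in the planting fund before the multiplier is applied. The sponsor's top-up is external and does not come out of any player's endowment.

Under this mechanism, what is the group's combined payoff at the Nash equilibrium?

With the mechanism, a contributed unit returns 6.3 × 2.45 / 11 = 1.4032 per unit of net cost to the contributor — now above 1 — so contributing fully is weakly dominant for every player.
At the Nash equilibrium everyone contributes 39. Group total payoff = 6.3 × 2.45 × 429 = 6621.62.

6621.62 tokens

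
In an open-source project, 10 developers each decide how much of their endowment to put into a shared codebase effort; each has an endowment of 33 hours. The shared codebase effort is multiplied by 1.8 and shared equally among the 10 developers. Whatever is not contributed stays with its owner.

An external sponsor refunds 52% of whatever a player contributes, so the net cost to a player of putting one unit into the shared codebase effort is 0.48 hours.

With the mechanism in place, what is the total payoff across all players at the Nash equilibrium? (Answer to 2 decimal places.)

330.00 hours

With the mechanism, a contributed unit returns (1.8/10) / 0.48 = 0.3750 per unit of net cost — still below 1 — so contributing 0 remains dominant for every player.
At the Nash equilibrium no one contributes; group total payoff = 10 × 33 = 330.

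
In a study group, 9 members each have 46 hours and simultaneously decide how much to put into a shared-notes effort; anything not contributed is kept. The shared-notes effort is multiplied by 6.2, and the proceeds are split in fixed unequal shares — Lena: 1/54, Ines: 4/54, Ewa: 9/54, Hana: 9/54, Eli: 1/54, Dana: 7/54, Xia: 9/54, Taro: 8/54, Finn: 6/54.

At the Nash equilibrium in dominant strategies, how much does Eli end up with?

61.84 hours

Each unit j contributes comes back to j as 6.2 × (j's share), so j prefers to contribute only if that share exceeds 1/6.2 = 0.1613; otherwise keeping the unit dominates.
The shares above 0.1613 belong to Ewa, Hana and Xia, contributing 46 each; the remaining 6 contribute 0. Total contributed: 138.
Eli keeps 46 and receives 6.2 × 138 × 1/54 = 15.84 from the shared-notes effort, for a payoff of 61.84.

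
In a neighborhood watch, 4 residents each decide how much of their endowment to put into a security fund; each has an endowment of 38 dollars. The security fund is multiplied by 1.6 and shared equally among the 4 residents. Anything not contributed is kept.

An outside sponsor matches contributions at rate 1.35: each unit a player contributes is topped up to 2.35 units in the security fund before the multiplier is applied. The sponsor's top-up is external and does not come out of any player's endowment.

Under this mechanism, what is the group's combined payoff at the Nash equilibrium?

Even with the mechanism, each unit contributed returns only 1.6 × 2.35 / 4 = 0.9400 per unit of net cost, so contributing nothing is still dominant.
At the Nash equilibrium no one contributes; group total payoff = 4 × 38 = 152.

152.00 dollars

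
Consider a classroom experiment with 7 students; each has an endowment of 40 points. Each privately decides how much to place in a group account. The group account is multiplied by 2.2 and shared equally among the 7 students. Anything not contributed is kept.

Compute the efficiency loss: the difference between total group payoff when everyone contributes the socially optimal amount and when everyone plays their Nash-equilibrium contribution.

Each contributed unit returns 2.2/7 = 0.3143 to its contributor — below 1 — so contributing 0 is dominant for every player. At the Nash equilibrium everyone keeps their 40, and the group total is 7 × 40 = 280.
Each contributed unit returns 2.200 to the group as a whole (0.3143 to each of 7 players), which exceeds 1, so the social optimum is full contribution: group total = 2.200 × 280 = 616.00.
Efficiency loss = 616.00 − 280 = 336.00.

336.00 points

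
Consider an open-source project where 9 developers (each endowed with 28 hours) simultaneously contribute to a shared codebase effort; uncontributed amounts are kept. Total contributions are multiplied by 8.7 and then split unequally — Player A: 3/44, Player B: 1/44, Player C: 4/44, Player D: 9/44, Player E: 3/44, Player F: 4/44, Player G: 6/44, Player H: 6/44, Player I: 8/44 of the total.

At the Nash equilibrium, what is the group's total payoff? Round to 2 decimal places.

1114.40 hours

Each unit j contributes comes back to j as 8.7 × (j's share), so j prefers to contribute only if that share exceeds 1/8.7 = 0.1149; otherwise keeping the unit dominates.
The shares above 0.1149 belong to Player D, Player G, Player H and Player I, contributing 28 each; the remaining 5 contribute 0. Total contributed: 112.
The shared codebase effort pays out 8.7 × 112 = 974.40 in total (split across the unequal shares, but the aggregate is all that matters for the group sum).
The 5 free-riders keep 28 each, adding 140. Group total = 140 + 974.40 = 1114.40.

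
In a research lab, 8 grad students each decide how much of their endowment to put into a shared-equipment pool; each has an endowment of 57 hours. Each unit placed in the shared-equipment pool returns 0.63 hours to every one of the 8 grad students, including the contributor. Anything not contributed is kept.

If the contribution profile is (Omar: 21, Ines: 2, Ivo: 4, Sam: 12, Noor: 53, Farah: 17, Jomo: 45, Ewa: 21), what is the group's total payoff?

Total contributed: 21 + 2 + 4 + 12 + 53 + 17 + 45 + 21 = 175; total kept: 8 × 57 − 175 = 281.
The shared-equipment pool pays out 0.63 × 8 × 175 = 882.00 in aggregate.
Group total = 281 + 882.00 = 1163.00.

1163.00 hours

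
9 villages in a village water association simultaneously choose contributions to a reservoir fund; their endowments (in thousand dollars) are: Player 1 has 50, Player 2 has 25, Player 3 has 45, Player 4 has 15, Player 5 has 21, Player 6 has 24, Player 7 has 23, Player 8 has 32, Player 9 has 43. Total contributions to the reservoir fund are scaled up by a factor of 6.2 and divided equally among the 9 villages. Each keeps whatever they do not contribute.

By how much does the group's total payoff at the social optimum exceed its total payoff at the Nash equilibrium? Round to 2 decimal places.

The private return per contributed unit is 6.2/9 = 0.6889 < 1 for every player regardless of endowment, so the Nash equilibrium is zero contribution and the group total is Σ E_j = 50 + 25 + 45 + 15 + 21 + 24 + 23 + 32 + 43 = 278.
Each contributed unit returns 6.200 to the group, so the social optimum is full contribution by everyone: group total = 6.200 × 278 = 1723.60.
Efficiency loss = (6.200 − 1) × 278 = 1445.60.

1445.60 thousand dollars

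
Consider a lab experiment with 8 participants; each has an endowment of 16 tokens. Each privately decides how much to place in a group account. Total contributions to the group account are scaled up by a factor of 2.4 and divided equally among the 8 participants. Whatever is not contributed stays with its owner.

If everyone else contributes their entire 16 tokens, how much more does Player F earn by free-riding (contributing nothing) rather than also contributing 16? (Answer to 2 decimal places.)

Switching from a contribution of 16 to 0 lets Player F keep an extra 16 tokens, but lowers the group account by 16, which costs Player F their own share of that drop: 2.4/8 × 16 = 4.80.
Net gain = 16 − 4.80 = 11.20. The private return per contributed unit (0.3000) is below 1, so free-riding is indeed the best response regardless of what the others do.

11.20 tokens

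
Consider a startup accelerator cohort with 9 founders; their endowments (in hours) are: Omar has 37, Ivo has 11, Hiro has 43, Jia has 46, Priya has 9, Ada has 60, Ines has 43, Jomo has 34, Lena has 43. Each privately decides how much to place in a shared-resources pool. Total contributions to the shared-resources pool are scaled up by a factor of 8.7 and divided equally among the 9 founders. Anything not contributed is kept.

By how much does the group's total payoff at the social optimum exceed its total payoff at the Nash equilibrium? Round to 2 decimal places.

The private return per contributed unit is 8.7/9 = 0.9667 < 1 for every player regardless of endowment, so the Nash equilibrium is zero contribution and the group total is Σ E_j = 37 + 11 + 43 + 46 + 9 + 60 + 43 + 34 + 43 = 326.
Each contributed unit returns 8.700 to the group, so the social optimum is full contribution by everyone: group total = 8.700 × 326 = 2836.20.
Efficiency loss = (8.700 − 1) × 326 = 2510.20.

2510.20 hours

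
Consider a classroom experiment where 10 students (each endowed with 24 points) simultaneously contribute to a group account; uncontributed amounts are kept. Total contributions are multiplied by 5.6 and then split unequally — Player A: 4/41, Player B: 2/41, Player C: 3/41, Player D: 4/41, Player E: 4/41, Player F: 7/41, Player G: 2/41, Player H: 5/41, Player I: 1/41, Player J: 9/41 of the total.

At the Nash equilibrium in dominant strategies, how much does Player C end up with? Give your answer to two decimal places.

For player j, contributing a unit is worthwhile iff 5.6 × (j's share) ≥ 1, i.e. iff j's share is at least 0.1786.
Player J alone (share 9/41) is above the threshold, contributing 24; the remaining 9 contribute 0. Total contributed: 24.
Player C keeps 24 and receives 5.6 × 24 × 3/41 = 9.83 from the group account, for a payoff of 33.83.

33.83 points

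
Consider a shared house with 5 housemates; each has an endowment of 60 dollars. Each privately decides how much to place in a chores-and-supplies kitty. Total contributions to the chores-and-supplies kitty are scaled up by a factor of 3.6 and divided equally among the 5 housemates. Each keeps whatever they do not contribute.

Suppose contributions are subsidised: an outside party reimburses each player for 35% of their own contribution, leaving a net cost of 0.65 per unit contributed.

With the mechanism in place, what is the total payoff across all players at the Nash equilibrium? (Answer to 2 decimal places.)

The effective private return per unit is now (3.6/5) / 0.65 = 1.1077 > 1, so every player's dominant strategy flips to full contribution.
So the Nash equilibrium is full contribution by all 5; the group earns 5 × (60 × 0.35 + 3.6 × 60) = 1185.00.

1185.00 dollars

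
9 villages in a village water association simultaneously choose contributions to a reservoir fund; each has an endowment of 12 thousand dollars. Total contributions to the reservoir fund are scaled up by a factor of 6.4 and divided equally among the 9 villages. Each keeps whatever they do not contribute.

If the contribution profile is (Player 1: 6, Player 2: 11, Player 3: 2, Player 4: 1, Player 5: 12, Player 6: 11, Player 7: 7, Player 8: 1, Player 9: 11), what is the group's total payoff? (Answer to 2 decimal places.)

Total contributed: 6 + 11 + 2 + 1 + 12 + 11 + 7 + 1 + 11 = 62; total kept: 9 × 12 − 62 = 46.
The reservoir fund pays out 6.4 × 62 = 396.80 in aggregate.
Group total = 46 + 396.80 = 442.80.

442.80 thousand dollars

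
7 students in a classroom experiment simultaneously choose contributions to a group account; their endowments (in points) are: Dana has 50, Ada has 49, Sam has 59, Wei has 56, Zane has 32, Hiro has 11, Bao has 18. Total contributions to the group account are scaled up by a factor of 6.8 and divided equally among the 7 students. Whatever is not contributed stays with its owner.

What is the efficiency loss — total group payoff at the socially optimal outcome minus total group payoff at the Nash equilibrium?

1595.00 points

The private return per contributed unit is 6.8/7 = 0.9714 < 1 for every player regardless of endowment, so the Nash equilibrium is zero contribution and the group total is Σ E_j = 50 + 49 + 59 + 56 + 32 + 11 + 18 = 275.
Each contributed unit returns 6.800 to the group, so the social optimum is full contribution by everyone: group total = 6.800 × 275 = 1870.00.
Efficiency loss = (6.800 − 1) × 275 = 1595.00.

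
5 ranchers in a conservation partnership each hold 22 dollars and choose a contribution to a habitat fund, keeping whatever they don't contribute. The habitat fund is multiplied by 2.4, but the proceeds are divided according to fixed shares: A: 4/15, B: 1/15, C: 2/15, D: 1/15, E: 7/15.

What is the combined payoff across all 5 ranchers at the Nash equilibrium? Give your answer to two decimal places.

Player j's private return per contributed unit is 2.4 × (j's share). Contributing is weakly dominant for j when that share is at least 1/2.4 = 0.4167, and contributing 0 is dominant otherwise.
The only share above 0.4167 is E's 7/15, contributing 22; the remaining 4 contribute 0. Total contributed: 22.
The habitat fund pays out 2.4 × 22 = 52.80 in total (split across the unequal shares, but the aggregate is all that matters for the group sum).
The 4 free-riders keep 22 each, adding 88. Group total = 88 + 52.80 = 140.80.

140.80 dollars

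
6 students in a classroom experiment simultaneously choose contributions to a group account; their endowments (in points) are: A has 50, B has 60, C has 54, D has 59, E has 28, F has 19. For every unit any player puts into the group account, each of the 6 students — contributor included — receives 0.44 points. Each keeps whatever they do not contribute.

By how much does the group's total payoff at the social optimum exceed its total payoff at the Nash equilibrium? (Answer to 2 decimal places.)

The private return per contributed unit is 0.44 < 1 for everyone, so the Nash equilibrium is zero contribution and the group total is Σ E_j = 50 + 60 + 54 + 59 + 28 + 19 = 270.
Each contributed unit returns 2.640 to the group, so the social optimum is full contribution by everyone: group total = 2.640 × 270 = 712.80.
Efficiency loss = (2.640 − 1) × 270 = 442.80.

442.80 points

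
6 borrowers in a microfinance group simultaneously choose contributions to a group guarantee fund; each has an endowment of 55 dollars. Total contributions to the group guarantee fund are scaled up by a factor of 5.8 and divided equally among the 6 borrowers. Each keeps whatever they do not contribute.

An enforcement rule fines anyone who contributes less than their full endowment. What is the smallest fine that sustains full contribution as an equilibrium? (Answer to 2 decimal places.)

Given the others contribute fully, the best deviation is to contribute 0 (any partial contribution still incurs the fine and gives up units whose private return 0.9667 is below 1).
Deviating from 55 to 0 saves 55 dollars but forfeits the deviator's share of the drop in the group guarantee fund: 5.8/6 × 55 = 53.17.
So the deviation gain is 55 − 53.17 = 1.83, and the fine must be at least 1.83 dollars to wipe it out.

1.83 dollars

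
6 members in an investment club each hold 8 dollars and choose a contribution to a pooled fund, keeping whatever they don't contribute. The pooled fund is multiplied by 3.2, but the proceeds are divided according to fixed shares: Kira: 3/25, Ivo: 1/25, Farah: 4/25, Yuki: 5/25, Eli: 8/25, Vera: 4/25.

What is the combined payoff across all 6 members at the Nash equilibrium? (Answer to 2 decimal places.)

For player j, contributing a unit is worthwhile iff 3.2 × (j's share) ≥ 1, i.e. iff j's share is at least 0.3125.
Only Eli (8/25) clears that bar, contributing 8; the remaining 5 contribute 0. Total contributed: 8.
The pooled fund pays out 3.2 × 8 = 25.60 in total (split across the unequal shares, but the aggregate is all that matters for the group sum).
The 5 free-riders keep 8 each, adding 40. Group total = 40 + 25.60 = 65.60.

65.60 dollars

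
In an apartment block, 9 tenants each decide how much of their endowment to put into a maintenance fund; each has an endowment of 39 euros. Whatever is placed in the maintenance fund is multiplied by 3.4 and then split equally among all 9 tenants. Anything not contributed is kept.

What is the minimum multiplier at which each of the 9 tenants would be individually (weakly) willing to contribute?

A contributed unit returns (multiplier)/9 to its contributor.
This reaches 1 exactly when the multiplier is 9.

9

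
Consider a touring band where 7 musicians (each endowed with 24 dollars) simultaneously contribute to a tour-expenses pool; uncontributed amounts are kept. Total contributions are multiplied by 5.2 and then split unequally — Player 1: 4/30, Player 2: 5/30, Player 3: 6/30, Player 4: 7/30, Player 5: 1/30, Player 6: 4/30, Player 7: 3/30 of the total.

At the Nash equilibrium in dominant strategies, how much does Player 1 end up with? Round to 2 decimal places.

A player with share s gets back 5.2·s per unit contributed, so full contribution is dominant for anyone with s > 1/5.2 = 0.1923 and zero contribution is dominant for anyone below.
Player 3 and Player 4 clear that bar, contributing 24 each; the remaining 5 contribute 0. Total contributed: 48.
Player 1 keeps 24 and receives 5.2 × 48 × 4/30 = 33.28 from the tour-expenses pool, for a payoff of 57.28.

57.28 dollars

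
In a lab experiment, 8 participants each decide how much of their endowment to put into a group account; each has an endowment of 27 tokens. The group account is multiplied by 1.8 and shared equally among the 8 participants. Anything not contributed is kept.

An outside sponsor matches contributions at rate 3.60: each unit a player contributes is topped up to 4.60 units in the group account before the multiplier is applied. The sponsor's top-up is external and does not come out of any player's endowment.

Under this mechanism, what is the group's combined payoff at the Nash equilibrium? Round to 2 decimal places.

With the mechanism, a contributed unit returns 1.8 × 4.60 / 8 = 1.0350 per unit of net cost to the contributor — now above 1 — so contributing fully is weakly dominant for every player.
At the Nash equilibrium everyone contributes 27. Group total payoff = 1.8 × 4.60 × 216 = 1788.48.

1788.48 tokens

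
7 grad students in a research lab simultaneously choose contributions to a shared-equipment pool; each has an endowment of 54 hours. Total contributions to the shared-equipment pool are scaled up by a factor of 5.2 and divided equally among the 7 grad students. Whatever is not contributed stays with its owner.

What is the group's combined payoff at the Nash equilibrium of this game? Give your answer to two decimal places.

378.00 hours

Each contributed unit returns 5.2/7 = 0.7429 to its contributor — below 1 — so contributing 0 is dominant for every player. At the Nash equilibrium everyone keeps their 54, and the group total is 7 × 54 = 378.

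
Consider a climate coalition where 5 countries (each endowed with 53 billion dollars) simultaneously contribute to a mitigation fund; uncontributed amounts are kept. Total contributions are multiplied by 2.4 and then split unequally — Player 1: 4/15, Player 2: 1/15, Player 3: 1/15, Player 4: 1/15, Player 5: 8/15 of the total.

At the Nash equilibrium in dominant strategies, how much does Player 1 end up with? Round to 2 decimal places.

A player with share s gets back 2.4·s per unit contributed, so full contribution is dominant for anyone with s > 1/2.4 = 0.4167 and zero contribution is dominant for anyone below.
The only share above 0.4167 is Player 5's 8/15, contributing 53; the remaining 4 contribute 0. Total contributed: 53.
Player 1 keeps 53 and receives 2.4 × 53 × 4/15 = 33.92 from the mitigation fund, for a payoff of 86.92.

86.92 billion dollars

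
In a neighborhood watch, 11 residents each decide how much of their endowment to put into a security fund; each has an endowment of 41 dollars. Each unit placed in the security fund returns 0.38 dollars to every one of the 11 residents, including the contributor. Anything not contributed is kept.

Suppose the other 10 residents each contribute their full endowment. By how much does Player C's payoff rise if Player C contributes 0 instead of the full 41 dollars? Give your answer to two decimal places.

25.42 dollars

Switching from a contribution of 41 to 0 lets Player C keep an extra 41 dollars, but lowers the security fund by 41, which costs Player C their own share of that drop: 0.38 × 41 = 15.58.
Net gain = 41 − 15.58 = 25.42. The private return per contributed unit (0.38) is below 1, so free-riding is indeed the best response regardless of what the others do.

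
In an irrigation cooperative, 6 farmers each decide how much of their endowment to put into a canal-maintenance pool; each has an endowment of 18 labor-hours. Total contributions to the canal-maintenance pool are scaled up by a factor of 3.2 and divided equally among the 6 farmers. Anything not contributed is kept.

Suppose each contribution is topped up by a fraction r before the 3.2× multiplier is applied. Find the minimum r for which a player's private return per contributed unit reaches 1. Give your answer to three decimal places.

0.875

With matching at rate r, one contributed unit becomes (1 + r) in the canal-maintenance pool and returns 3.2 × (1 + r) / 6 to the contributor.
Setting this equal to 1: 1 + r = 6/3.2 = 1.8750.
So the minimum matching rate is r = 1.8750 − 1 = 0.875.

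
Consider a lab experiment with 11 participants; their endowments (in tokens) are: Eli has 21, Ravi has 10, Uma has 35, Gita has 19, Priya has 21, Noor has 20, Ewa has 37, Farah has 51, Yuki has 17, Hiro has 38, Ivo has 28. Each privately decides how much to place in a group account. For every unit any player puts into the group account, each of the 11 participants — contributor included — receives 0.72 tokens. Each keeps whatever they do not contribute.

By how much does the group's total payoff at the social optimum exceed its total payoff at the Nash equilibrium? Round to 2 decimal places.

2055.24 tokens

The private return per contributed unit is 0.72 < 1 for everyone, so the Nash equilibrium is zero contribution and the group total is Σ E_j = 21 + 10 + 35 + 19 + 21 + 20 + 37 + 51 + 17 + 38 + 28 = 297.
Each contributed unit returns 7.920 to the group, so the social optimum is full contribution by everyone: group total = 7.920 × 297 = 2352.24.
Efficiency loss = (7.920 − 1) × 297 = 2055.24.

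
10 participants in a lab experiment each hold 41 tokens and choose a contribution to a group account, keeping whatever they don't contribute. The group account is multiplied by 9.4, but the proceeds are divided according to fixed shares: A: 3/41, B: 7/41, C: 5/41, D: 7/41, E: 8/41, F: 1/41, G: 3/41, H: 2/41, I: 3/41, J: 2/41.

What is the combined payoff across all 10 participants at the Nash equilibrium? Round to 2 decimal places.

1787.60 tokens

Player j's private return per contributed unit is 9.4 × (j's share). Contributing is weakly dominant for j when that share is at least 1/9.4 = 0.1064, and contributing 0 is dominant otherwise.
B, C, D and E are above the threshold, contributing 41 each; the remaining 6 contribute 0. Total contributed: 164.
The group account pays out 9.4 × 164 = 1541.60 in total (split across the unequal shares, but the aggregate is all that matters for the group sum).
The 6 free-riders keep 41 each, adding 246. Group total = 246 + 1541.60 = 1787.60.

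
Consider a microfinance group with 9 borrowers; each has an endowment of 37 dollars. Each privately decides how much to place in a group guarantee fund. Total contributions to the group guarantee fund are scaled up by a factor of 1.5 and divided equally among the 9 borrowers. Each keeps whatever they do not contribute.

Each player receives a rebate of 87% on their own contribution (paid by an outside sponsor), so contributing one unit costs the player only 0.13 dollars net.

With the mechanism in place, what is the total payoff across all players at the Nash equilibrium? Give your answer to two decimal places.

Under the mechanism each unit contributed yields (1.5/9) / 0.13 = 1.2821 back to its contributor per unit of net cost, which exceeds 1, making full contribution the dominant choice for everyone.
At the Nash equilibrium everyone contributes 37. Group total payoff = 9 × (37 × 0.87 + 1.5 × 37) = 789.21.

789.21 dollars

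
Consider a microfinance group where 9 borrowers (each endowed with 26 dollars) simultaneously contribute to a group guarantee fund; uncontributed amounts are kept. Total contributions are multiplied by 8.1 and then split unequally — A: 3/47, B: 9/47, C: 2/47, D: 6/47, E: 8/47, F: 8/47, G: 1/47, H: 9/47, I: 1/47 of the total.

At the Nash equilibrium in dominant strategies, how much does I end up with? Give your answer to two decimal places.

48.40 dollars

Each unit j contributes comes back to j as 8.1 × (j's share), so j prefers to contribute only if that share exceeds 1/8.1 = 0.1235; otherwise keeping the unit dominates.
The shares above 0.1235 belong to B, D, E, F and H, contributing 26 each; the remaining 4 contribute 0. Total contributed: 130.
I keeps 26 and receives 8.1 × 130 × 1/47 = 22.40 from the group guarantee fund, for a payoff of 48.40.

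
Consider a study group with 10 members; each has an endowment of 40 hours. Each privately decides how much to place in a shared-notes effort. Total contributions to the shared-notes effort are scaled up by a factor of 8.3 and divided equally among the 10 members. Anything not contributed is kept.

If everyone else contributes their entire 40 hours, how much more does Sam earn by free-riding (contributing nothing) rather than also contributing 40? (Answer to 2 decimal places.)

Switching from a contribution of 40 to 0 lets Sam keep an extra 40 hours, but lowers the shared-notes effort by 40, which costs Sam their own share of that drop: 8.3/10 × 40 = 33.20.
Net gain = 40 − 33.20 = 6.80. The private return per contributed unit (0.8300) is below 1, so free-riding is indeed the best response regardless of what the others do.

6.80 hours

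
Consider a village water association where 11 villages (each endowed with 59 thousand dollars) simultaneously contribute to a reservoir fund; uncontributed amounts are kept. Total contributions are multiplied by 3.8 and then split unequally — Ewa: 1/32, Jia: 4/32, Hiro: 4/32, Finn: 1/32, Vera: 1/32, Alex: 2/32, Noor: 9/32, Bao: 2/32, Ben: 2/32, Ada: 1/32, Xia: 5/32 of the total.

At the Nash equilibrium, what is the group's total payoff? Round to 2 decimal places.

814.20 thousand dollars

Player j's private return per contributed unit is 3.8 × (j's share). Contributing is weakly dominant for j when that share is at least 1/3.8 = 0.2632, and contributing 0 is dominant otherwise.
Only Noor (9/32) clears that bar, contributing 59; the remaining 10 contribute 0. Total contributed: 59.
The reservoir fund pays out 3.8 × 59 = 224.20 in total (split across the unequal shares, but the aggregate is all that matters for the group sum).
The 10 free-riders keep 59 each, adding 590. Group total = 590 + 224.20 = 814.20.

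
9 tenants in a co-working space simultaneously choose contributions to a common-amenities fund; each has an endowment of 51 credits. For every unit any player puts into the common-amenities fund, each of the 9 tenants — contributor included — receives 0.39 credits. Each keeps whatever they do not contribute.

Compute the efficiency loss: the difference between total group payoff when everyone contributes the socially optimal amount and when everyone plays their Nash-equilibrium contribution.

The private return per contributed unit is 0.39 < 1, so contributing 0 is dominant for every player. At the Nash equilibrium everyone keeps their 51, and the group total is 9 × 51 = 459.
Each contributed unit returns 3.510 to the group as a whole (0.39 to each of 9 players), which exceeds 1, so the social optimum is full contribution: group total = 3.510 × 459 = 1611.09.
Efficiency loss = 1611.09 − 459 = 1152.09.

1152.09 credits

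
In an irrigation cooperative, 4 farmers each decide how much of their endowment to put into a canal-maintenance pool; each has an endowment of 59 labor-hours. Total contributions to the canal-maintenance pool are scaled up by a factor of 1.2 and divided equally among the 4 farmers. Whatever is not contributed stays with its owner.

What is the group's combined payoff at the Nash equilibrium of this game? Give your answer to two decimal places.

Each contributed unit returns 1.2/4 = 0.3000 to its contributor — below 1 — so contributing 0 is dominant for every player. At the Nash equilibrium everyone keeps their 59, and the group total is 4 × 59 = 236.

236.00 labor-hours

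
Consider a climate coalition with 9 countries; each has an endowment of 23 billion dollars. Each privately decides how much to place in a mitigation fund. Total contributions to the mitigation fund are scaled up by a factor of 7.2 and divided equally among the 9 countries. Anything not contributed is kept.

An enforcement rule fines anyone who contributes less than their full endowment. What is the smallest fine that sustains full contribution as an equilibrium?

Given the others contribute fully, the best deviation is to contribute 0 (any partial contribution still incurs the fine and gives up units whose private return 0.8000 is below 1).
Deviating from 23 to 0 saves 23 billion dollars but forfeits the deviator's share of the drop in the mitigation fund: 7.2/9 × 23 = 18.40.
So the deviation gain is 23 − 18.40 = 4.60, and the fine must be at least 4.60 billion dollars to wipe it out.

4.60 billion dollars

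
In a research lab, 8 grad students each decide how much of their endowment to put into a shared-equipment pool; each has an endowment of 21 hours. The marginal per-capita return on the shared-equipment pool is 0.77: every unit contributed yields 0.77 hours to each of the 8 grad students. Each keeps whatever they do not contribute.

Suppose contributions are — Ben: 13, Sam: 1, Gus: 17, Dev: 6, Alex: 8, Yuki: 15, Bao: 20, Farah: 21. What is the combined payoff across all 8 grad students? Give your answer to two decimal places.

Total contributed: 13 + 1 + 17 + 6 + 8 + 15 + 20 + 21 = 101; total kept: 8 × 21 − 101 = 67.
The shared-equipment pool pays out 0.77 × 8 × 101 = 622.16 in aggregate.
Group total = 67 + 622.16 = 689.16.

689.16 hours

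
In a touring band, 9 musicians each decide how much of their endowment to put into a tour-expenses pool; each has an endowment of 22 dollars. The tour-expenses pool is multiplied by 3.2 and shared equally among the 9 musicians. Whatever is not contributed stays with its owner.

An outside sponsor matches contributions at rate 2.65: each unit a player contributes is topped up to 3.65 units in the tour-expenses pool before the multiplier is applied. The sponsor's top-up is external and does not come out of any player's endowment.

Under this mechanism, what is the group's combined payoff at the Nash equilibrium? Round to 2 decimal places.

2312.64 dollars

The effective private return per unit is now 3.2 × 3.65 / 9 = 1.2978 > 1, so every player's dominant strategy flips to full contribution.
So the Nash equilibrium is full contribution by all 9; the group earns 3.2 × 3.65 × 198 = 2312.64.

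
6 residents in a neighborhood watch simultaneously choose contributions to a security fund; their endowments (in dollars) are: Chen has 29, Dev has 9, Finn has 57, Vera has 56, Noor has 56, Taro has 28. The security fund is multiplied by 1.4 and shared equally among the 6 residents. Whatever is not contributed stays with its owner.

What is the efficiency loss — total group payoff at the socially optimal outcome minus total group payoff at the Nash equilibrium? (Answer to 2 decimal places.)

The private return per contributed unit is 1.4/6 = 0.2333 < 1 for every player regardless of endowment, so the Nash equilibrium is zero contribution and the group total is Σ E_j = 29 + 9 + 57 + 56 + 56 + 28 = 235.
Each contributed unit returns 1.400 to the group, so the social optimum is full contribution by everyone: group total = 1.400 × 235 = 329.00.
Efficiency loss = (1.400 − 1) × 235 = 94.00.

94.00 dollars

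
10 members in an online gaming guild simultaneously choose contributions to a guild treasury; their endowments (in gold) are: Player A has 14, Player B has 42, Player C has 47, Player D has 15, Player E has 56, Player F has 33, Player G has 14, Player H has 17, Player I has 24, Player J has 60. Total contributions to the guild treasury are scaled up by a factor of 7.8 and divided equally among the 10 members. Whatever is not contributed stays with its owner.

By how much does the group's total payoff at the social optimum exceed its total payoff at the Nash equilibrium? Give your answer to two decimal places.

2189.60 gold

The private return per contributed unit is 7.8/10 = 0.7800 < 1 for every player regardless of endowment, so the Nash equilibrium is zero contribution and the group total is Σ E_j = 14 + 42 + 47 + 15 + 56 + 33 + 14 + 17 + 24 + 60 = 322.
Each contributed unit returns 7.800 to the group, so the social optimum is full contribution by everyone: group total = 7.800 × 322 = 2511.60.
Efficiency loss = (7.800 − 1) × 322 = 2189.60.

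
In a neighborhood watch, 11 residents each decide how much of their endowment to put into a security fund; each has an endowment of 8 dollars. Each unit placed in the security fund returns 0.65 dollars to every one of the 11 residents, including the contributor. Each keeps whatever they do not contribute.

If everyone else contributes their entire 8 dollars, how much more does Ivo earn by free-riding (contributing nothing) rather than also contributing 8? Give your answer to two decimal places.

Switching from a contribution of 8 to 0 lets Ivo keep an extra 8 dollars, but lowers the security fund by 8, which costs Ivo their own share of that drop: 0.65 × 8 = 5.20.
Net gain = 8 − 5.20 = 2.80. The private return per contributed unit (0.65) is below 1, so free-riding is indeed the best response regardless of what the others do.

2.80 dollars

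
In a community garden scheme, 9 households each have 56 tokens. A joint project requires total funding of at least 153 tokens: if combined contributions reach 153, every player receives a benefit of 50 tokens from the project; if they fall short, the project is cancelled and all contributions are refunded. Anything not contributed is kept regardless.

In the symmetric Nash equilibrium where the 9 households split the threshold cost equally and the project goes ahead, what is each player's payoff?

Equal share of the threshold: 153/9 = 17.
At this profile no one gains by cutting their contribution: any cut drops the total below 153, the project is cancelled, contributions are refunded, and the deviator ends with 56, which is less than 56 − 17 + 50 = 89. Contributing more than 17 just wastes the excess. So contributing exactly 17 is a best response.
Each player's payoff: 56 − 17 + 50 = 89.

89 tokens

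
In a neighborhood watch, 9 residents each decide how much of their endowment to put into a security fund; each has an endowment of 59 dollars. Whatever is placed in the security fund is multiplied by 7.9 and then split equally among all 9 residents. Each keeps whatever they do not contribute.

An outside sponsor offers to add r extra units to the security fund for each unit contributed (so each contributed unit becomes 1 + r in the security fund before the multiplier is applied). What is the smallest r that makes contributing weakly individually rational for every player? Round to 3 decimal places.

With matching at rate r, one contributed unit becomes (1 + r) in the security fund and returns 7.9 × (1 + r) / 9 to the contributor.
Setting this equal to 1: 1 + r = 9/7.9 = 1.1392.
So the minimum matching rate is r = 1.1392 − 1 = 0.139.

0.139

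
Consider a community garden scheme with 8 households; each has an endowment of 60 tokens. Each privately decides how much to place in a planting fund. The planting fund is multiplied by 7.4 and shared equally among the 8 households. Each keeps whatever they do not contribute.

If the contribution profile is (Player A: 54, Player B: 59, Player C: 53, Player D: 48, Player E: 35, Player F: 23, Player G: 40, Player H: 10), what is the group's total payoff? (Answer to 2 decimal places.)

Total contributed: 54 + 59 + 53 + 48 + 35 + 23 + 40 + 10 = 322; total kept: 8 × 60 − 322 = 158.
The planting fund pays out 7.4 × 322 = 2382.80 in aggregate.
Group total = 158 + 2382.80 = 2540.80.

2540.80 tokens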